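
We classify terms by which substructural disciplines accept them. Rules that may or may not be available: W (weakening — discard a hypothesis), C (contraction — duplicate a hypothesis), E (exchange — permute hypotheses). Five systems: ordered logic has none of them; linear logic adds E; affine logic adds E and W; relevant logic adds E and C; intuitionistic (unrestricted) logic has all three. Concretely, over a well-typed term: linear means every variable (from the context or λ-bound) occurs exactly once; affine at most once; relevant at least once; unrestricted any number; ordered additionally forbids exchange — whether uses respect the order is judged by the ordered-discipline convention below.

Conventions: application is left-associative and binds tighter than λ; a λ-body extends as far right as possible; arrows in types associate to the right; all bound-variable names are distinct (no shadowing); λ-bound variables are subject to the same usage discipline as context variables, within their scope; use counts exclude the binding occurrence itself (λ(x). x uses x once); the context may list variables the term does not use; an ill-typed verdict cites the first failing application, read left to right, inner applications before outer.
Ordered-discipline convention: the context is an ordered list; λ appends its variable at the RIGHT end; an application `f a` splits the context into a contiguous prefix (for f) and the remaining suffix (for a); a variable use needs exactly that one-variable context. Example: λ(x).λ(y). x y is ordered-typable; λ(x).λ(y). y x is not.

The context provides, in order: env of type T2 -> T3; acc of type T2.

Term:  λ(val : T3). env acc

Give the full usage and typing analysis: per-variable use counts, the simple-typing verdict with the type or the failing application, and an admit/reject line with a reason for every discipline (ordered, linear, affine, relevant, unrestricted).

usage: env=1; acc=1; val (λ-bound)=0
use order (left to right): env, acc
typing: ✓ — T3 -> T3
ordered: ✗, val never used (weakening)
linear: ✗, val never used (weakening)
affine: ✓, env, acc, val: no repeats, contraction unneeded
relevant: ✗, val never used (weakening)
unrestricted: ✓, typability at T3 -> T3 is all that's needed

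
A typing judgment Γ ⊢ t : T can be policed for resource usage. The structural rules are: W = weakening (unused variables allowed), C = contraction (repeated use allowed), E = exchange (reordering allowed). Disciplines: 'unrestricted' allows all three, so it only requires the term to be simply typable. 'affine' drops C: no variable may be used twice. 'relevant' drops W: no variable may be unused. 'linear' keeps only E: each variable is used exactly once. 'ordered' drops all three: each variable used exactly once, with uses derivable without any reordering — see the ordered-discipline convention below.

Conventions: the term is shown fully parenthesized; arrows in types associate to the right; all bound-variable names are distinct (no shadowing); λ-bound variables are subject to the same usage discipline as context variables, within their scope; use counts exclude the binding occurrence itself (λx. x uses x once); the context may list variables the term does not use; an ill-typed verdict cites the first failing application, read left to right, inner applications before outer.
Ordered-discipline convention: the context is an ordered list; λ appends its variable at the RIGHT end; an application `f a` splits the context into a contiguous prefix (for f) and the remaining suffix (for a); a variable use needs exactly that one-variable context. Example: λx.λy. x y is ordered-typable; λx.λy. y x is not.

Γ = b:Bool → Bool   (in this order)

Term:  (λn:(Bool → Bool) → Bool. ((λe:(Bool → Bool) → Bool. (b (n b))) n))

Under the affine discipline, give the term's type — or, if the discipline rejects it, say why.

not well-typed under affine — b ×2, n ×2 used more than once (contraction)
variable uses: b: 2; n (bound): 2; e (bound): 0
uses in reading order: b, n, b, n
typing: ✓ — ((Bool → Bool) → Bool) → Bool
all disciplines: ordered ✗ | linear ✗ | affine ✗ | relevant ✗ | unrestricted ✓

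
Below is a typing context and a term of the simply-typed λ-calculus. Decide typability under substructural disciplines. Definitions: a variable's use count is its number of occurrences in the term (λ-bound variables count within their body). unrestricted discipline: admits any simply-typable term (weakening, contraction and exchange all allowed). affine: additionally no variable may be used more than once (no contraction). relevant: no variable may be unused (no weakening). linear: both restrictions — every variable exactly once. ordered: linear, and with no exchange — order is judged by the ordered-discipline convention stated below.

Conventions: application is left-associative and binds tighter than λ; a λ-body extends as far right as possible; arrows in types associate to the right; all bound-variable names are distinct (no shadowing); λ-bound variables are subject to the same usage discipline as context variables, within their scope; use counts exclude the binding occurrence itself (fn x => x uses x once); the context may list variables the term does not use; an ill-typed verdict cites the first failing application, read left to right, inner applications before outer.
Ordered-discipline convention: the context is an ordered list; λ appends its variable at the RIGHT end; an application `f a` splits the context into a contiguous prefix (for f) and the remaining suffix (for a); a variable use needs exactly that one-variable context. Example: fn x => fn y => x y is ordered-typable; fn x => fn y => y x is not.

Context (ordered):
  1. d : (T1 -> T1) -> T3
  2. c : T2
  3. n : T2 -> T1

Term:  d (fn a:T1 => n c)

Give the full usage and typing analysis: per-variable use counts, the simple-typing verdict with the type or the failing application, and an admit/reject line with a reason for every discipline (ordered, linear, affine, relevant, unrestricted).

variable uses: d ×1; c ×1; n ×1; a (λ-bound) ×0
uses in reading order: d, n, c
typing: ✓ — T3
ordered: ✗, unused: a — weakening required
linear: ✗, unused: a — weakening required
affine: ✓, d, c, n, a: no repeats, contraction unneeded
relevant: ✗, unused: a — weakening required
unrestricted: ✓, well-typed at T3; no restrictions here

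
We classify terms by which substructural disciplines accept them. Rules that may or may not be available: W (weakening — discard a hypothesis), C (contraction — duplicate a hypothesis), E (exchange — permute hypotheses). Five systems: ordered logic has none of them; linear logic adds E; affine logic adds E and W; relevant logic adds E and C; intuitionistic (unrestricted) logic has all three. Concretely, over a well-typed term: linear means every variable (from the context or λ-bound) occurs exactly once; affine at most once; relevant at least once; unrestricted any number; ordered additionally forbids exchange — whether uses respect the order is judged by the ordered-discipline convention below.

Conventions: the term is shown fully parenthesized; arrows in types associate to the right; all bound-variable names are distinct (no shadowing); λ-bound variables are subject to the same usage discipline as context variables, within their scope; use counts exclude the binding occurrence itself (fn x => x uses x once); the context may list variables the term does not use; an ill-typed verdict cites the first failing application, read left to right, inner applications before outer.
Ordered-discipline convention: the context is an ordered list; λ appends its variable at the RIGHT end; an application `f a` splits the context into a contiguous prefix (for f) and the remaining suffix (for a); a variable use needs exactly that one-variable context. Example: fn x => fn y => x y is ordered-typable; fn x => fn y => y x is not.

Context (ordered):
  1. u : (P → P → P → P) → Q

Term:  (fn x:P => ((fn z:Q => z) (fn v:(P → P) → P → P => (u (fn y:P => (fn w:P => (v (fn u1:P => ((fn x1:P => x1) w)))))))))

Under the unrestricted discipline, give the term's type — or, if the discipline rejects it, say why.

not well-typed under unrestricted — a type mismatch blocks all five
use counts: u: 1, x (bound): 0, z (bound): 1, v (bound): 1, y (bound): 0, w (bound): 1, u1 (bound): 0, x1 (bound): 1
left-to-right use order: z, u, v, x1, w
typing: ill-typed: a function awaiting Q gets ((P → P) → P → P) → Q
across the five disciplines: ordered ✗ · linear ✗ · affine ✗ · relevant ✗ · unrestricted ✗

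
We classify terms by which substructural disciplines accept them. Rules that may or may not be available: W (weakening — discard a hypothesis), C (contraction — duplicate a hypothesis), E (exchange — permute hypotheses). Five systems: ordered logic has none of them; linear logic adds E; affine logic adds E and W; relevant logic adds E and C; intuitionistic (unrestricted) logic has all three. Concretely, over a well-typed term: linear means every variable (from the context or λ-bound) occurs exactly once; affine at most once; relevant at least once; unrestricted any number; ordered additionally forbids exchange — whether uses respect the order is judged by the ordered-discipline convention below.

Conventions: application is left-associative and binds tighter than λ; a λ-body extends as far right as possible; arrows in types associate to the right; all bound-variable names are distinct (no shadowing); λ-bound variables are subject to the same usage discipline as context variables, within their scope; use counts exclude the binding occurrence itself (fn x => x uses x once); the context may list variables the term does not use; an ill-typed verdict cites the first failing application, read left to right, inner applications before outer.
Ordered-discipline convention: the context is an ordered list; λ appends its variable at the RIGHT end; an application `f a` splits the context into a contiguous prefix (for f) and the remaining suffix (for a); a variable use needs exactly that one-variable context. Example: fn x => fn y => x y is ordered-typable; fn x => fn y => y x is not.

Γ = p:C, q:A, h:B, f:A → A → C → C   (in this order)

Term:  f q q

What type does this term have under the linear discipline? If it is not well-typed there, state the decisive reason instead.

not well-typed under linear — q ×2 used more than once (contraction); unused: p, h — weakening required
variable uses: p: 0, q: 2, h: 0, f: 1
left-to-right use order: f, q, q
typing: well-typed — term : C → C
summary: ordered ✗ | linear ✗ | affine ✗ | relevant ✗ | unrestricted ✓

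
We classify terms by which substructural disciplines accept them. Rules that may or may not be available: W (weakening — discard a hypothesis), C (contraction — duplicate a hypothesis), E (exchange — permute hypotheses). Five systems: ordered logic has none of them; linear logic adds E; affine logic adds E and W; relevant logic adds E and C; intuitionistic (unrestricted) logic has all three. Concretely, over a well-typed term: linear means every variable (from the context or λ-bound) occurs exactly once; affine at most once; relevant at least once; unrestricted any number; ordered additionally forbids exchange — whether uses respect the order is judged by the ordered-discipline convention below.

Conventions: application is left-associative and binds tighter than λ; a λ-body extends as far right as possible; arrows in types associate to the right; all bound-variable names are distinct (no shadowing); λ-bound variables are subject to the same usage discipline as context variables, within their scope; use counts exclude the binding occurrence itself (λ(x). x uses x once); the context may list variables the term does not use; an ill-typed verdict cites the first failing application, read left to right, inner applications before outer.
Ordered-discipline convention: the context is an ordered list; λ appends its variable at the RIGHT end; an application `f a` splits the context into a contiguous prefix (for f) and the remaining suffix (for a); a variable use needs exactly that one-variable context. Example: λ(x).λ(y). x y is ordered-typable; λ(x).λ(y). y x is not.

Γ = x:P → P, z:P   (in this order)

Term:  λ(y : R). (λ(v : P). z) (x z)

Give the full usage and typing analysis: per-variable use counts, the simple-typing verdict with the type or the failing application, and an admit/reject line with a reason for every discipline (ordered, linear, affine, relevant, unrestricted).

counts: x ×1, z ×2, y [bound] ×0, v [bound] ×0
left-to-right use order: z, x, z
typing: well-typed at R → P
ordered ✗ (z ×2 used more than once (contraction); y, v left unused)
linear ✗ (z ×2 used more than once (contraction); y, v left unused)
affine ✗ (z ×2 used more than once (contraction))
relevant ✗ (y, v left unused)
unrestricted ✓ (well-typed at R → P; no restrictions here)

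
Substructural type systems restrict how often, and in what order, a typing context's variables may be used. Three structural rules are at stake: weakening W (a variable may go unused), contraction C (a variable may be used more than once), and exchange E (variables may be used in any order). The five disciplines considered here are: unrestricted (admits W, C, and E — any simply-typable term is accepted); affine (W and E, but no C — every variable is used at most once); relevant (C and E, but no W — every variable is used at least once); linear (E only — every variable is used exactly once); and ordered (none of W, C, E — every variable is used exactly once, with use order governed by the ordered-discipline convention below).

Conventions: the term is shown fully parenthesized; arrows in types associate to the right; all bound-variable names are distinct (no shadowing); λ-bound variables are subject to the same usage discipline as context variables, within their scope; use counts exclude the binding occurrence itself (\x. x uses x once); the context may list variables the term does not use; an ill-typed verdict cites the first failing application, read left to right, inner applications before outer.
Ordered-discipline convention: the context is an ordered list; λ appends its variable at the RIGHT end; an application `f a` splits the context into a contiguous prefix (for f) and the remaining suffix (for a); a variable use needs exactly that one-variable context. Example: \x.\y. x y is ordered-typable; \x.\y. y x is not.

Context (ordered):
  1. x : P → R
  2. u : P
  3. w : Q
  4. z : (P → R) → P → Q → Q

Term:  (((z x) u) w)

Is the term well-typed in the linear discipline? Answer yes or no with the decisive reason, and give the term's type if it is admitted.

yes — x, u, w, z: one use apiece; term : Q
counts: x ×1, u ×1, w ×1, z ×1
uses in reading order: z, x, u, w
typing: well-typed at Q
all disciplines: ordered ✗; linear ✓; affine ✓; relevant ✓; unrestricted ✓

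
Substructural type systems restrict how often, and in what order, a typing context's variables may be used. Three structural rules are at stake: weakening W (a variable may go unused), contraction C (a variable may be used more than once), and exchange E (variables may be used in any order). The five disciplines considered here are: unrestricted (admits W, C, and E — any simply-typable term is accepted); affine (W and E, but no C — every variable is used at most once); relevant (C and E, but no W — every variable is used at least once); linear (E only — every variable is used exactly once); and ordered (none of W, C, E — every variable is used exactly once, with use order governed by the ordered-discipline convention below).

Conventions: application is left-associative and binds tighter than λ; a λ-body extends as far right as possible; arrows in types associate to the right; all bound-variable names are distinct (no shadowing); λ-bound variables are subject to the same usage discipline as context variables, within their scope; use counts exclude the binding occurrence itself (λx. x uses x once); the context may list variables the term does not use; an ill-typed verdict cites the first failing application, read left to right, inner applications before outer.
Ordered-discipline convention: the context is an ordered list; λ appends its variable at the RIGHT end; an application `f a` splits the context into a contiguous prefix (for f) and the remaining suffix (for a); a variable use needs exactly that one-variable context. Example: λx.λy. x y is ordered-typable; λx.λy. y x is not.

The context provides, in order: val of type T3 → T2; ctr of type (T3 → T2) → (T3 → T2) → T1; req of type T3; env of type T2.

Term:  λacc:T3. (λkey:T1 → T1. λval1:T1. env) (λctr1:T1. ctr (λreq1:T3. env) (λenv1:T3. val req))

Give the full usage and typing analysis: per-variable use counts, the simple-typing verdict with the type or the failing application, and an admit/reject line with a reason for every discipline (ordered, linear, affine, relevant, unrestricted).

variable uses: val ×1, ctr ×1, req ×1, env ×2, acc (λ-bound) ×0, key (λ-bound) ×0, val1 (λ-bound) ×0, ctr1 (λ-bound) ×0, req1 (λ-bound) ×0, env1 (λ-bound) ×0
order of uses: env, ctr, env, val, req
typing: well-typed at T3 → T1 → T2
ordered: ✗, repeated use of env ×2; unused: acc, key, val1, ctr1, req1, env1 — weakening required
linear: ✗, repeated use of env ×2; unused: acc, key, val1, ctr1, req1, env1 — weakening required
affine: ✗, repeated use of env ×2
relevant: ✗, unused: acc, key, val1, ctr1, req1, env1 — weakening required
unrestricted: ✓, well-typed at T3 → T1 → T2; no restrictions here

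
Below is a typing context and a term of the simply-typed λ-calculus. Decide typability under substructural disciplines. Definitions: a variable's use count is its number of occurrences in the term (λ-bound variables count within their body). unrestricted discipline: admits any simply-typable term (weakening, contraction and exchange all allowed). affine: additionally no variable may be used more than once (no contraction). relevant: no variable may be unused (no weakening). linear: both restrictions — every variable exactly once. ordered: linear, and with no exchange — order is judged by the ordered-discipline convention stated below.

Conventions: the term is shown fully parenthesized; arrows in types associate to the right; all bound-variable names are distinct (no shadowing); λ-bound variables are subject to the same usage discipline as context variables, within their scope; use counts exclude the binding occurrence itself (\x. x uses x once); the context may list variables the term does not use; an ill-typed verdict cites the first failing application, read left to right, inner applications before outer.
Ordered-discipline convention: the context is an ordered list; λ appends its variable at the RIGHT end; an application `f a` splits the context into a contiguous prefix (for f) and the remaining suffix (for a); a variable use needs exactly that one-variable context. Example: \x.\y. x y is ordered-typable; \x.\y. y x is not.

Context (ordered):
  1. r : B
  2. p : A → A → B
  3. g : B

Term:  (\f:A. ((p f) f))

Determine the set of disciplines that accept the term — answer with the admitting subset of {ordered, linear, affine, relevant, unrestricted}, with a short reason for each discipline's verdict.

accepted by: unrestricted
use counts: r: 0×; p: 1×; g: 0×; f (bound): 2×
left-to-right use order: p, f, f
typing: the term checks, with type A → B
ordered ✗ (needs contraction — f ×2; needs weakening: r, g unused)
linear ✗ (needs contraction — f ×2; needs weakening: r, g unused)
affine ✗ (needs contraction — f ×2)
relevant ✗ (needs weakening: r, g unused)
unrestricted ✓ (type-checks (A → B) and nothing is barred)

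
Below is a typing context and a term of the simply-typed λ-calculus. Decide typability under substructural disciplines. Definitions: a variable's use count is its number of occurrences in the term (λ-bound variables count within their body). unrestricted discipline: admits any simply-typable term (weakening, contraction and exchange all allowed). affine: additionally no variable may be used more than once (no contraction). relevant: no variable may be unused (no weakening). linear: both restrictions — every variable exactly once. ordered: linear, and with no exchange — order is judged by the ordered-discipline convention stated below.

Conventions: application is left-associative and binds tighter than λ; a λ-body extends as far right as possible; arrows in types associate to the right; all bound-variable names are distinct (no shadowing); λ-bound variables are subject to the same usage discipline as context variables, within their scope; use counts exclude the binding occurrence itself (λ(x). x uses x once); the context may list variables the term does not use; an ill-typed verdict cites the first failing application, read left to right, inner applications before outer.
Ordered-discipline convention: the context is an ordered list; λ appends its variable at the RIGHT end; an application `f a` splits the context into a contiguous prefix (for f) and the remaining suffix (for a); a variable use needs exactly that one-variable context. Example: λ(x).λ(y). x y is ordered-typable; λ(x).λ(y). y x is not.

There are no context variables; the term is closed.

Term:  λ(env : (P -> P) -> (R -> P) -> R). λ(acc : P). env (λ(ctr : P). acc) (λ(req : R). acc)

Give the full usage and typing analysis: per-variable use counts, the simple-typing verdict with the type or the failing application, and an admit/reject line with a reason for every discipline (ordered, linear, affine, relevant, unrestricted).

use counts: env (bound)=1; acc (bound)=2; ctr (bound)=0; req (bound)=0
use order (left to right): env, acc, acc
typing: well-typed at ((P -> P) -> (R -> P) -> R) -> P -> R
ordered ✗ (repeated use of acc ×2; needs weakening: ctr, req unused)
linear ✗ (repeated use of acc ×2; needs weakening: ctr, req unused)
affine ✗ (repeated use of acc ×2)
relevant ✗ (needs weakening: ctr, req unused)
unrestricted ✓ (type-checks (((P -> P) -> (R -> P) -> R) -> P -> R) and nothing is barred)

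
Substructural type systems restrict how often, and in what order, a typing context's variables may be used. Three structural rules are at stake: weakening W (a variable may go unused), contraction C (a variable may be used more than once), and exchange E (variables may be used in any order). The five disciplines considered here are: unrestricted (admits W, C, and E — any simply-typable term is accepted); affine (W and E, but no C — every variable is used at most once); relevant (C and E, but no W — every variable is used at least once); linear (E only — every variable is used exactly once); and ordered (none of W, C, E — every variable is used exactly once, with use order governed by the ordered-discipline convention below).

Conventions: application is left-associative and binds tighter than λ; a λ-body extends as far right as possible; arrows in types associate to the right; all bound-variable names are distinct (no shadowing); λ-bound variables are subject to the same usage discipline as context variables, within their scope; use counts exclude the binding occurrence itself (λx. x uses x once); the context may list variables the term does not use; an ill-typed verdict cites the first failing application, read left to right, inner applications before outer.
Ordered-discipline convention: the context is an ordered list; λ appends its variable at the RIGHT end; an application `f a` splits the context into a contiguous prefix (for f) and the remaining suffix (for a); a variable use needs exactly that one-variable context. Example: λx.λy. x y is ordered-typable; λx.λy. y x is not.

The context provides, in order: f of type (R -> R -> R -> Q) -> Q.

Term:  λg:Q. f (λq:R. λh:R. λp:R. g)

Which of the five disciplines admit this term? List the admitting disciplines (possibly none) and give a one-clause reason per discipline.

admitting disciplines: affine, unrestricted
usage: f ×1, g (λ-bound) ×1, q (λ-bound) ×0, h (λ-bound) ×0, p (λ-bound) ×0
order of uses: f, g
typing: well-typed at Q -> Q
ordered: ✗, q, h, p never used (weakening)
linear: ✗, q, h, p never used (weakening)
affine: ✓, at most one use each (f, g, q, h, p)
relevant: ✗, q, h, p never used (weakening)
unrestricted: ✓, typability at Q -> Q is all that's needed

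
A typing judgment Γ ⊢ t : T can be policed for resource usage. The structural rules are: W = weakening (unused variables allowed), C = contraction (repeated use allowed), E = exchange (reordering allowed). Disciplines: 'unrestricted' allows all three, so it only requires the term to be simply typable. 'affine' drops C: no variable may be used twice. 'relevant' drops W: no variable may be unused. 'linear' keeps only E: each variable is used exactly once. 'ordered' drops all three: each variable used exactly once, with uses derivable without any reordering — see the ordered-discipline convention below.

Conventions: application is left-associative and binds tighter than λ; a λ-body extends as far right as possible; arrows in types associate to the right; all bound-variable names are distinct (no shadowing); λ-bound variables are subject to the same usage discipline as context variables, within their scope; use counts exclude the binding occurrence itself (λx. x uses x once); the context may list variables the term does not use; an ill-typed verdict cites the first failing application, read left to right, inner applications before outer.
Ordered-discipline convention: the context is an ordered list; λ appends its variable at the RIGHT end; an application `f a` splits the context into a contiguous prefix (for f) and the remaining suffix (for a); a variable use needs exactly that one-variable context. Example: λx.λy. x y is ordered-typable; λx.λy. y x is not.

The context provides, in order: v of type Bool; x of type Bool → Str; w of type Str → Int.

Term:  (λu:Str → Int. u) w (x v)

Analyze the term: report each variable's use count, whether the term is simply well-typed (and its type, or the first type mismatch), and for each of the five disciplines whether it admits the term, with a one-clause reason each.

variable uses: v: 1×, x: 1×, w: 1×, u [bound]: 1×
left-to-right use order: u, w, x, v
typing: well-typed — term : Int
ordered: ✗, needs exchange: uses follow u, w, x, v
linear: ✓, each of v, x, w, u used exactly once
affine: ✓, v, x, w, u: no repeats, contraction unneeded
relevant: ✓, none of v, x, w, u goes unused
unrestricted: ✓, type-checks (Int) and nothing is barred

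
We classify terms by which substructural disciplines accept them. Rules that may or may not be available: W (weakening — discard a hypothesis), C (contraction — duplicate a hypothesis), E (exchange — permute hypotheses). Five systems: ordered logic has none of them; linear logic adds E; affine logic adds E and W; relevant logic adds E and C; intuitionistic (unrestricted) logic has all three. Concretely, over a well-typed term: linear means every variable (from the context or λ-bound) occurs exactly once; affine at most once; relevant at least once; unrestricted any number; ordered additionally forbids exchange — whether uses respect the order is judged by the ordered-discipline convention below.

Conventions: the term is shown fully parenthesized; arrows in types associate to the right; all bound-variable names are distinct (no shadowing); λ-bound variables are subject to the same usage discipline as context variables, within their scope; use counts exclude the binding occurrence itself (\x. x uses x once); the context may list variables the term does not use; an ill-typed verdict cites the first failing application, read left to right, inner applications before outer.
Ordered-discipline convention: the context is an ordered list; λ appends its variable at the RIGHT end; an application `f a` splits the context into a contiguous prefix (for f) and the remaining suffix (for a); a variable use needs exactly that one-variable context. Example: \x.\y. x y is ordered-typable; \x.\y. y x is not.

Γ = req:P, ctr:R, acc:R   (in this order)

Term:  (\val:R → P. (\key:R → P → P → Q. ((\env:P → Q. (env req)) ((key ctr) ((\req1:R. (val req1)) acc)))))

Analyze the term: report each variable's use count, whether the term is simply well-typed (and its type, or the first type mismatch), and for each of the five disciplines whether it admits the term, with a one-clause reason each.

use counts: req=1, ctr=1, acc=1, val (λ-bound)=1, key (λ-bound)=1, env (λ-bound)=1, req1 (λ-bound)=1
order of uses: env, req, key, ctr, val, req1, acc
typing: ✓ — (R → P) → (R → P → P → Q) → Q
ordered: ✗, needs exchange: uses follow env, req, key, ctr, val, req1, acc
linear: ✓, req, ctr, acc, val, key, env, req1: one use apiece
affine: ✓, none of req, ctr, acc, val, key, env, req1 used more than once
relevant: ✓, req, ctr, acc, val, key, env, req1: all used, weakening unneeded
unrestricted: ✓, simply typable at (R → P) → (R → P → P → Q) → Q; W, C, E all held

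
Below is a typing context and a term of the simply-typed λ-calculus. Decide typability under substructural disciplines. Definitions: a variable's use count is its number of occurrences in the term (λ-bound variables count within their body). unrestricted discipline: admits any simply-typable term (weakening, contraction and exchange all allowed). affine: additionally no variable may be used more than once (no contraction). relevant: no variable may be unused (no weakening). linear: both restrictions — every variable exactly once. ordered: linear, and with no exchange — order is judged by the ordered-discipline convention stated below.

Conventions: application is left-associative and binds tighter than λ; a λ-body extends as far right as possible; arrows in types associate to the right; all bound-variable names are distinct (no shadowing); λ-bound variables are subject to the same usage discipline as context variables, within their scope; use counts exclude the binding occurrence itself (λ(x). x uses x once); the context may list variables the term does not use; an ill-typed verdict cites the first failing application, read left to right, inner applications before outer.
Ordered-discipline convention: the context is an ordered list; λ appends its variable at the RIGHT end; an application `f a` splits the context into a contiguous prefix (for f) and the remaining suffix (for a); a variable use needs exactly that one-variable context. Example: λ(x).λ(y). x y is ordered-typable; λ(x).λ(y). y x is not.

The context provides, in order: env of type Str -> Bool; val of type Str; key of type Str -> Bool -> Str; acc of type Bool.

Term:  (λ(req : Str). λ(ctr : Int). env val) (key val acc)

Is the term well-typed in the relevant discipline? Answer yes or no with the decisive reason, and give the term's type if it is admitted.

no — req, ctr never used (weakening)
counts: env ×1, val ×2, key ×1, acc ×1, req (bound) ×0, ctr (bound) ×0
uses in reading order: env, val, key, val, acc
typing: well-typed at Int -> Bool
per-discipline verdicts: ordered ✗ | linear ✗ | affine ✗ | relevant ✗ | unrestricted ✓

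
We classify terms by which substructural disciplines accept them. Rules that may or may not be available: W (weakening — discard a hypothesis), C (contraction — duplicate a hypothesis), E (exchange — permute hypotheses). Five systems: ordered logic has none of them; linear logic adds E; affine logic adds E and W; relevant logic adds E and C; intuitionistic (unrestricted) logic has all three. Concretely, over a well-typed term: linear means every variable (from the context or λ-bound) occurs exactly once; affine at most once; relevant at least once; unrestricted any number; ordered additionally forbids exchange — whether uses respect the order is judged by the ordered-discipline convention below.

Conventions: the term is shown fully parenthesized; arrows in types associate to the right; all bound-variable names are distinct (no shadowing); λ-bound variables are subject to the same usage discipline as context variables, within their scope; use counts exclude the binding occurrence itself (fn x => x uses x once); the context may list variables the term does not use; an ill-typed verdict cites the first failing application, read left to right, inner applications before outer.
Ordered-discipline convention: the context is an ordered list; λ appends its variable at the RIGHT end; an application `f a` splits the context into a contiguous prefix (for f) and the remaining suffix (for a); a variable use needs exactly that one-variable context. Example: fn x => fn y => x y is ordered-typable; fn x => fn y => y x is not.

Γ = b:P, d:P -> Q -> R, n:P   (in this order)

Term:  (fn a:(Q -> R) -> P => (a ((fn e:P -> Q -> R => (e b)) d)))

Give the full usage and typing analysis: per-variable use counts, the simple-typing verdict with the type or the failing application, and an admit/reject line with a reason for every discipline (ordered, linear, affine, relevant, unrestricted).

counts: b: 1, d: 1, n: 0, a (λ-bound): 1, e (λ-bound): 1
uses in reading order: a, e, b, d
typing: well-typed at ((Q -> R) -> P) -> P
ordered ✗ (needs weakening: n unused)
linear ✗ (needs weakening: n unused)
affine ✓ (b, d, n, a, e: no repeats, contraction unneeded)
relevant ✗ (needs weakening: n unused)
unrestricted ✓ (typability at ((Q -> R) -> P) -> P is all that's needed)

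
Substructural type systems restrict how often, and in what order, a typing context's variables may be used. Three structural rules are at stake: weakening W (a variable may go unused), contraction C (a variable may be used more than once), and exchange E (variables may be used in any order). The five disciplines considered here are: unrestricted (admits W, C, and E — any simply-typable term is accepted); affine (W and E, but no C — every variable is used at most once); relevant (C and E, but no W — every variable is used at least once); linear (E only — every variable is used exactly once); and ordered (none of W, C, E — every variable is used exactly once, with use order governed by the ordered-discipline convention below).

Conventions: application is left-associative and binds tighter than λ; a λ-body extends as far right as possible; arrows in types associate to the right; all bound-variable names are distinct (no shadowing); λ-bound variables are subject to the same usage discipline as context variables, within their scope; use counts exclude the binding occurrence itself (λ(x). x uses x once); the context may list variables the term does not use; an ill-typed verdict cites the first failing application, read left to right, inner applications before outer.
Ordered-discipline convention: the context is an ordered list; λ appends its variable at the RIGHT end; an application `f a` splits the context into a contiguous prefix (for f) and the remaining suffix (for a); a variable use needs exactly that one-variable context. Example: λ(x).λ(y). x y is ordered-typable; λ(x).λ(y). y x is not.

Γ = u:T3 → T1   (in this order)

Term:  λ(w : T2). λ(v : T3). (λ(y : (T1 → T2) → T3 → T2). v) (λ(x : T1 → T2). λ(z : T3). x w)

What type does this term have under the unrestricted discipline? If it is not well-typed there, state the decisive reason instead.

not well-typed under unrestricted — not simply typable
counts: u: 0, w (bound): 1, v (bound): 1, y (bound): 0, x (bound): 1, z (bound): 0
use order (left to right): v, x, w
typing: ill-typed: a function awaiting T1 gets T2
summary: ordered ✗ · linear ✗ · affine ✗ · relevant ✗ · unrestricted ✗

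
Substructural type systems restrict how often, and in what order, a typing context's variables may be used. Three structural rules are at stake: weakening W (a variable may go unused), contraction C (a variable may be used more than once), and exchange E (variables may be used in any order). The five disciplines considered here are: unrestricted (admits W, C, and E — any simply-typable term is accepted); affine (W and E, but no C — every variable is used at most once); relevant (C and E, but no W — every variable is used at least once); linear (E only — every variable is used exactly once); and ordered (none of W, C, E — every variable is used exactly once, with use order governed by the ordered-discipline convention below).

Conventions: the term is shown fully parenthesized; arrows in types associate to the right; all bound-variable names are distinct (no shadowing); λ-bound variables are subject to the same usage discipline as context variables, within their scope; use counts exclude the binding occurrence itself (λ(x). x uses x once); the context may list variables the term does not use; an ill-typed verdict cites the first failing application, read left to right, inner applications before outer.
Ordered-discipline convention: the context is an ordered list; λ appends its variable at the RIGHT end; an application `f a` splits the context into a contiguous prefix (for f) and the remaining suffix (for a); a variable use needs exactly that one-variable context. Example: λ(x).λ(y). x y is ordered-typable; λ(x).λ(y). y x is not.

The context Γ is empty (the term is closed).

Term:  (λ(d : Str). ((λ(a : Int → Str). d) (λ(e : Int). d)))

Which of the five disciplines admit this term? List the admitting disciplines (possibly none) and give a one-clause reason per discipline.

admitted by: unrestricted
usage: d [bound]=2; a [bound]=0; e [bound]=0
left-to-right use order: d, d
typing: the term checks, with type Str → Str
ordered: ✗ — uses contraction: d ×2; unused: a, e — weakening required
linear: ✗ — uses contraction: d ×2; unused: a, e — weakening required
affine: ✗ — uses contraction: d ×2
relevant: ✗ — unused: a, e — weakening required
unrestricted: ✓ — well-typed at Str → Str; no restrictions here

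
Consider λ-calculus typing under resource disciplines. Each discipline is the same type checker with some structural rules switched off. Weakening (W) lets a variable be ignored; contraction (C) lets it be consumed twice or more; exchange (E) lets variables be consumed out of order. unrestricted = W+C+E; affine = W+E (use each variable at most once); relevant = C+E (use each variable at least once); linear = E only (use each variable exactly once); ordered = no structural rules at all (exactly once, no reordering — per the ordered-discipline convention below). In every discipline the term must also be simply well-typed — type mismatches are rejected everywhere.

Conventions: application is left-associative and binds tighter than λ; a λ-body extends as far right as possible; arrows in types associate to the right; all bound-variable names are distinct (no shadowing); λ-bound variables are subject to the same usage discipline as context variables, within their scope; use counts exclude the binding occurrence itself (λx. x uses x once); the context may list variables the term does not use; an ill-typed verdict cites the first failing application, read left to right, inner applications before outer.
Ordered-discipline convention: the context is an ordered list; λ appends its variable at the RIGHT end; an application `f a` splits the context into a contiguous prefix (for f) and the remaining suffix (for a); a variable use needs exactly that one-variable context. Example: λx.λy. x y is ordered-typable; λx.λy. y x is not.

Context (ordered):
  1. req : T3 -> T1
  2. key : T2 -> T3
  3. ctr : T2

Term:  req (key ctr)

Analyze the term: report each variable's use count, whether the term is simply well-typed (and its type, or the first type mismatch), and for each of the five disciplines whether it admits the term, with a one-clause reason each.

counts: req: 1×; key: 1×; ctr: 1×
uses in reading order: req, key, ctr
typing: well-typed at T1
ordered: ✓ — single-use (req, key, ctr), ordered derivation ok
linear: ✓ — each of req, key, ctr used exactly once
affine: ✓ — at most one use each (req, key, ctr)
relevant: ✓ — req, key, ctr: all used, weakening unneeded
unrestricted: ✓ — simply typable at T1; W, C, E all held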